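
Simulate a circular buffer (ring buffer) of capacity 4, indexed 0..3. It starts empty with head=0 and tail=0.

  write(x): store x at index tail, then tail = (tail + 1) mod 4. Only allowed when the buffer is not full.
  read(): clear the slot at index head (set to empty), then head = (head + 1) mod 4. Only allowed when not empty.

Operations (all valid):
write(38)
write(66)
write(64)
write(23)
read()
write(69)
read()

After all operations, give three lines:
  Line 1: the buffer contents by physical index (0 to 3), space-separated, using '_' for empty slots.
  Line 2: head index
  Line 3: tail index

Answer: 69 _ 64 23
2
1

Derivation:
write(38): buf=[38 _ _ _], head=0, tail=1, size=1
write(66): buf=[38 66 _ _], head=0, tail=2, size=2
write(64): buf=[38 66 64 _], head=0, tail=3, size=3
write(23): buf=[38 66 64 23], head=0, tail=0, size=4
read(): buf=[_ 66 64 23], head=1, tail=0, size=3
write(69): buf=[69 66 64 23], head=1, tail=1, size=4
read(): buf=[69 _ 64 23], head=2, tail=1, size=3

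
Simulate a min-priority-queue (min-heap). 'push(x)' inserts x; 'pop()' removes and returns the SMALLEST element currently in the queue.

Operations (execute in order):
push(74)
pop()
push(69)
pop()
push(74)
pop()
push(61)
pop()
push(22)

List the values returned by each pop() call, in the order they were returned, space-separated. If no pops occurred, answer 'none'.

push(74): heap contents = [74]
pop() → 74: heap contents = []
push(69): heap contents = [69]
pop() → 69: heap contents = []
push(74): heap contents = [74]
pop() → 74: heap contents = []
push(61): heap contents = [61]
pop() → 61: heap contents = []
push(22): heap contents = [22]

Answer: 74 69 74 61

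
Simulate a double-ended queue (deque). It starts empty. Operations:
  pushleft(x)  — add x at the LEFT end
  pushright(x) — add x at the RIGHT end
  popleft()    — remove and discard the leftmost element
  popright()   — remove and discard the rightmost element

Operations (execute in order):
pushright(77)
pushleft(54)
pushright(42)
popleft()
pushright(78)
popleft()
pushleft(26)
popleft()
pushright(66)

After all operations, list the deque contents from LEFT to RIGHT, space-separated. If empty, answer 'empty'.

pushright(77): [77]
pushleft(54): [54, 77]
pushright(42): [54, 77, 42]
popleft(): [77, 42]
pushright(78): [77, 42, 78]
popleft(): [42, 78]
pushleft(26): [26, 42, 78]
popleft(): [42, 78]
pushright(66): [42, 78, 66]

Answer: 42 78 66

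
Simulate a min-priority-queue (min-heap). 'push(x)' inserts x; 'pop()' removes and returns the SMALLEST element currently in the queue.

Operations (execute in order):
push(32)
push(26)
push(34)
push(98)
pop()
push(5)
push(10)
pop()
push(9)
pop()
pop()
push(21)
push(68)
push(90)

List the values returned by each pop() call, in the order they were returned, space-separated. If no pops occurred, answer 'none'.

Answer: 26 5 9 10

Derivation:
push(32): heap contents = [32]
push(26): heap contents = [26, 32]
push(34): heap contents = [26, 32, 34]
push(98): heap contents = [26, 32, 34, 98]
pop() → 26: heap contents = [32, 34, 98]
push(5): heap contents = [5, 32, 34, 98]
push(10): heap contents = [5, 10, 32, 34, 98]
pop() → 5: heap contents = [10, 32, 34, 98]
push(9): heap contents = [9, 10, 32, 34, 98]
pop() → 9: heap contents = [10, 32, 34, 98]
pop() → 10: heap contents = [32, 34, 98]
push(21): heap contents = [21, 32, 34, 98]
push(68): heap contents = [21, 32, 34, 68, 98]
push(90): heap contents = [21, 32, 34, 68, 90, 98]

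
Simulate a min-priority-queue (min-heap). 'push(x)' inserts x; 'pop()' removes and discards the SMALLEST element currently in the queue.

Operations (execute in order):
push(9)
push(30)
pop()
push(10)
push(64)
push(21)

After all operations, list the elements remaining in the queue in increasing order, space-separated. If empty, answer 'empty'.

Answer: 10 21 30 64

Derivation:
push(9): heap contents = [9]
push(30): heap contents = [9, 30]
pop() → 9: heap contents = [30]
push(10): heap contents = [10, 30]
push(64): heap contents = [10, 30, 64]
push(21): heap contents = [10, 21, 30, 64]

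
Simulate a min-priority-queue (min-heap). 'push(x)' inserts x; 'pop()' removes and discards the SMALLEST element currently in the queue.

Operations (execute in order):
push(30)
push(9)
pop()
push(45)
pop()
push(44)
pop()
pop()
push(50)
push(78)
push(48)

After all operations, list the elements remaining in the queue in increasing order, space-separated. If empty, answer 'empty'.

push(30): heap contents = [30]
push(9): heap contents = [9, 30]
pop() → 9: heap contents = [30]
push(45): heap contents = [30, 45]
pop() → 30: heap contents = [45]
push(44): heap contents = [44, 45]
pop() → 44: heap contents = [45]
pop() → 45: heap contents = []
push(50): heap contents = [50]
push(78): heap contents = [50, 78]
push(48): heap contents = [48, 50, 78]

Answer: 48 50 78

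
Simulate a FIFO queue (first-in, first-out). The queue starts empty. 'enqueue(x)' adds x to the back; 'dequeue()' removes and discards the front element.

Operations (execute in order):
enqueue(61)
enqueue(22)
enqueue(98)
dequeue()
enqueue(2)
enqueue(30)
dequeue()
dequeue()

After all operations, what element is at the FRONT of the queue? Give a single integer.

Answer: 2

Derivation:
enqueue(61): queue = [61]
enqueue(22): queue = [61, 22]
enqueue(98): queue = [61, 22, 98]
dequeue(): queue = [22, 98]
enqueue(2): queue = [22, 98, 2]
enqueue(30): queue = [22, 98, 2, 30]
dequeue(): queue = [98, 2, 30]
dequeue(): queue = [2, 30]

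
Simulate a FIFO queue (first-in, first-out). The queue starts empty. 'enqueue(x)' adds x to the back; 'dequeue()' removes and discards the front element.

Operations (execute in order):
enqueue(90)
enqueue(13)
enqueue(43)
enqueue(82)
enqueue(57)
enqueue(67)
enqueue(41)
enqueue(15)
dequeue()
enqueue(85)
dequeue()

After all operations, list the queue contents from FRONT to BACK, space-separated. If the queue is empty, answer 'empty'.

enqueue(90): [90]
enqueue(13): [90, 13]
enqueue(43): [90, 13, 43]
enqueue(82): [90, 13, 43, 82]
enqueue(57): [90, 13, 43, 82, 57]
enqueue(67): [90, 13, 43, 82, 57, 67]
enqueue(41): [90, 13, 43, 82, 57, 67, 41]
enqueue(15): [90, 13, 43, 82, 57, 67, 41, 15]
dequeue(): [13, 43, 82, 57, 67, 41, 15]
enqueue(85): [13, 43, 82, 57, 67, 41, 15, 85]
dequeue(): [43, 82, 57, 67, 41, 15, 85]

Answer: 43 82 57 67 41 15 85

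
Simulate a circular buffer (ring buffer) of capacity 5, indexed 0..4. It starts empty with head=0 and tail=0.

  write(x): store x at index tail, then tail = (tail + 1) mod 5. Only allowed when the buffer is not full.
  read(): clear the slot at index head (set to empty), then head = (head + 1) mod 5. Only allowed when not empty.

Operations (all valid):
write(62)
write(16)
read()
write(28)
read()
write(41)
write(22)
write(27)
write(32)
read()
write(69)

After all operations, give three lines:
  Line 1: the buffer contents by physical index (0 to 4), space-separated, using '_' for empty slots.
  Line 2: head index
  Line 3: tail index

Answer: 27 32 69 41 22
3
3

Derivation:
write(62): buf=[62 _ _ _ _], head=0, tail=1, size=1
write(16): buf=[62 16 _ _ _], head=0, tail=2, size=2
read(): buf=[_ 16 _ _ _], head=1, tail=2, size=1
write(28): buf=[_ 16 28 _ _], head=1, tail=3, size=2
read(): buf=[_ _ 28 _ _], head=2, tail=3, size=1
write(41): buf=[_ _ 28 41 _], head=2, tail=4, size=2
write(22): buf=[_ _ 28 41 22], head=2, tail=0, size=3
write(27): buf=[27 _ 28 41 22], head=2, tail=1, size=4
write(32): buf=[27 32 28 41 22], head=2, tail=2, size=5
read(): buf=[27 32 _ 41 22], head=3, tail=2, size=4
write(69): buf=[27 32 69 41 22], head=3, tail=3, size=5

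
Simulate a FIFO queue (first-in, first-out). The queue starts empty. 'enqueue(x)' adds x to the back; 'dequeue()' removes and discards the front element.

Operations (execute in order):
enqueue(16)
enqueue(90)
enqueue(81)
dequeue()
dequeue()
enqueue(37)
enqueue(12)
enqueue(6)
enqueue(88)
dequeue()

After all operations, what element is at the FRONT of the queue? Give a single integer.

Answer: 37

Derivation:
enqueue(16): queue = [16]
enqueue(90): queue = [16, 90]
enqueue(81): queue = [16, 90, 81]
dequeue(): queue = [90, 81]
dequeue(): queue = [81]
enqueue(37): queue = [81, 37]
enqueue(12): queue = [81, 37, 12]
enqueue(6): queue = [81, 37, 12, 6]
enqueue(88): queue = [81, 37, 12, 6, 88]
dequeue(): queue = [37, 12, 6, 88]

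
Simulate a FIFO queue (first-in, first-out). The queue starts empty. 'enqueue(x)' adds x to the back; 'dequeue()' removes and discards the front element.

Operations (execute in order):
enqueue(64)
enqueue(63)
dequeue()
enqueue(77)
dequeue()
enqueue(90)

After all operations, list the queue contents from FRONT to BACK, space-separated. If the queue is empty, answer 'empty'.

enqueue(64): [64]
enqueue(63): [64, 63]
dequeue(): [63]
enqueue(77): [63, 77]
dequeue(): [77]
enqueue(90): [77, 90]

Answer: 77 90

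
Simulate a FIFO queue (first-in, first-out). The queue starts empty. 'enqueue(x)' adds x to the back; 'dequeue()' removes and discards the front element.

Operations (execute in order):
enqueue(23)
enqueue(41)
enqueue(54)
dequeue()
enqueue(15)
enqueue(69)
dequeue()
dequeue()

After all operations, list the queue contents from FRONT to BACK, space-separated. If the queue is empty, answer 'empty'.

Answer: 15 69

Derivation:
enqueue(23): [23]
enqueue(41): [23, 41]
enqueue(54): [23, 41, 54]
dequeue(): [41, 54]
enqueue(15): [41, 54, 15]
enqueue(69): [41, 54, 15, 69]
dequeue(): [54, 15, 69]
dequeue(): [15, 69]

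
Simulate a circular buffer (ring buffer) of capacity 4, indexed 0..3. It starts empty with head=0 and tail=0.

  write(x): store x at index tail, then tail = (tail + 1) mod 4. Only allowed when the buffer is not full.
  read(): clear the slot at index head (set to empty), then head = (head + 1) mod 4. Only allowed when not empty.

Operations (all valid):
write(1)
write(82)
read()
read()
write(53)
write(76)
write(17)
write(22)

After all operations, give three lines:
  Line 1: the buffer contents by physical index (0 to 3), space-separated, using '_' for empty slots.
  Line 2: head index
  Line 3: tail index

Answer: 17 22 53 76
2
2

Derivation:
write(1): buf=[1 _ _ _], head=0, tail=1, size=1
write(82): buf=[1 82 _ _], head=0, tail=2, size=2
read(): buf=[_ 82 _ _], head=1, tail=2, size=1
read(): buf=[_ _ _ _], head=2, tail=2, size=0
write(53): buf=[_ _ 53 _], head=2, tail=3, size=1
write(76): buf=[_ _ 53 76], head=2, tail=0, size=2
write(17): buf=[17 _ 53 76], head=2, tail=1, size=3
write(22): buf=[17 22 53 76], head=2, tail=2, size=4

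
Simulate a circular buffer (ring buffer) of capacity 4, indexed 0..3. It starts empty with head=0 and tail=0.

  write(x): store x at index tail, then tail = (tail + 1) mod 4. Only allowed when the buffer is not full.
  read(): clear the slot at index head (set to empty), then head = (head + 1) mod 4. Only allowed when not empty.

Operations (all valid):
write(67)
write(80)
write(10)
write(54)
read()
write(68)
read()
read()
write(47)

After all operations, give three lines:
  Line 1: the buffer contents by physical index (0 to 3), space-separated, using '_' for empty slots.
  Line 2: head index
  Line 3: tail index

Answer: 68 47 _ 54
3
2

Derivation:
write(67): buf=[67 _ _ _], head=0, tail=1, size=1
write(80): buf=[67 80 _ _], head=0, tail=2, size=2
write(10): buf=[67 80 10 _], head=0, tail=3, size=3
write(54): buf=[67 80 10 54], head=0, tail=0, size=4
read(): buf=[_ 80 10 54], head=1, tail=0, size=3
write(68): buf=[68 80 10 54], head=1, tail=1, size=4
read(): buf=[68 _ 10 54], head=2, tail=1, size=3
read(): buf=[68 _ _ 54], head=3, tail=1, size=2
write(47): buf=[68 47 _ 54], head=3, tail=2, size=3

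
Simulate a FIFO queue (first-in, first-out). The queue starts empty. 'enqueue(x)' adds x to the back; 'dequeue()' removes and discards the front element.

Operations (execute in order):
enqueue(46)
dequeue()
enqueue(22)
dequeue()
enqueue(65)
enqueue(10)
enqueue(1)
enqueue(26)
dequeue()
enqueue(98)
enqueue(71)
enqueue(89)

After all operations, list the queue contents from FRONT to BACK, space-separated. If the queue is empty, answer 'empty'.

Answer: 10 1 26 98 71 89

Derivation:
enqueue(46): [46]
dequeue(): []
enqueue(22): [22]
dequeue(): []
enqueue(65): [65]
enqueue(10): [65, 10]
enqueue(1): [65, 10, 1]
enqueue(26): [65, 10, 1, 26]
dequeue(): [10, 1, 26]
enqueue(98): [10, 1, 26, 98]
enqueue(71): [10, 1, 26, 98, 71]
enqueue(89): [10, 1, 26, 98, 71, 89]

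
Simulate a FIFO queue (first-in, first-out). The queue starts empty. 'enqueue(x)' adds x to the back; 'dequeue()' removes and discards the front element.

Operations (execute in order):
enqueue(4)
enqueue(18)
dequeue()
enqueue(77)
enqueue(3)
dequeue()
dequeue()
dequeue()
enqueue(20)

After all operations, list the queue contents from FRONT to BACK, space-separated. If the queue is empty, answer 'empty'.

enqueue(4): [4]
enqueue(18): [4, 18]
dequeue(): [18]
enqueue(77): [18, 77]
enqueue(3): [18, 77, 3]
dequeue(): [77, 3]
dequeue(): [3]
dequeue(): []
enqueue(20): [20]

Answer: 20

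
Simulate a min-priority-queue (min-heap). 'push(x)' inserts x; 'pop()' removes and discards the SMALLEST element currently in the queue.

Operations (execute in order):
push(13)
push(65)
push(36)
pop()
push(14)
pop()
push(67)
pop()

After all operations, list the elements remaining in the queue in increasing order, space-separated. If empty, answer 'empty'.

push(13): heap contents = [13]
push(65): heap contents = [13, 65]
push(36): heap contents = [13, 36, 65]
pop() → 13: heap contents = [36, 65]
push(14): heap contents = [14, 36, 65]
pop() → 14: heap contents = [36, 65]
push(67): heap contents = [36, 65, 67]
pop() → 36: heap contents = [65, 67]

Answer: 65 67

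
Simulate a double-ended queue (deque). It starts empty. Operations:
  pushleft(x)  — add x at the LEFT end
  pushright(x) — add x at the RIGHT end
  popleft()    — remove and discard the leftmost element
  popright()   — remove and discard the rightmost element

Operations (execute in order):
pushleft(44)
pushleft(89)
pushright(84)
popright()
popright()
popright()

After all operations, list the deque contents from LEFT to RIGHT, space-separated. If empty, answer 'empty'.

Answer: empty

Derivation:
pushleft(44): [44]
pushleft(89): [89, 44]
pushright(84): [89, 44, 84]
popright(): [89, 44]
popright(): [89]
popright(): []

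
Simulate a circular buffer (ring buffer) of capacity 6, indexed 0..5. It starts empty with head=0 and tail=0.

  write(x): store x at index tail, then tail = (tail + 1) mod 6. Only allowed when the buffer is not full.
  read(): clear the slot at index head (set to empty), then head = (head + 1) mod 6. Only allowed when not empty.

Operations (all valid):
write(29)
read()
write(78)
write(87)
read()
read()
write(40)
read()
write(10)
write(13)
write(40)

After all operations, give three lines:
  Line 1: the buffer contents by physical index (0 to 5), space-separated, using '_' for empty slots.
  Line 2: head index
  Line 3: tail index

Answer: 40 _ _ _ 10 13
4
1

Derivation:
write(29): buf=[29 _ _ _ _ _], head=0, tail=1, size=1
read(): buf=[_ _ _ _ _ _], head=1, tail=1, size=0
write(78): buf=[_ 78 _ _ _ _], head=1, tail=2, size=1
write(87): buf=[_ 78 87 _ _ _], head=1, tail=3, size=2
read(): buf=[_ _ 87 _ _ _], head=2, tail=3, size=1
read(): buf=[_ _ _ _ _ _], head=3, tail=3, size=0
write(40): buf=[_ _ _ 40 _ _], head=3, tail=4, size=1
read(): buf=[_ _ _ _ _ _], head=4, tail=4, size=0
write(10): buf=[_ _ _ _ 10 _], head=4, tail=5, size=1
write(13): buf=[_ _ _ _ 10 13], head=4, tail=0, size=2
write(40): buf=[40 _ _ _ 10 13], head=4, tail=1, size=3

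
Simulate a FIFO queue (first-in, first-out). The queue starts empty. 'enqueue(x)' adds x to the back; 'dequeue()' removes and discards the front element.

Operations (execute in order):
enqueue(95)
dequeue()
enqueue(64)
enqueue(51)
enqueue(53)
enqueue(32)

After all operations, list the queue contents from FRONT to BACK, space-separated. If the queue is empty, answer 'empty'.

enqueue(95): [95]
dequeue(): []
enqueue(64): [64]
enqueue(51): [64, 51]
enqueue(53): [64, 51, 53]
enqueue(32): [64, 51, 53, 32]

Answer: 64 51 53 32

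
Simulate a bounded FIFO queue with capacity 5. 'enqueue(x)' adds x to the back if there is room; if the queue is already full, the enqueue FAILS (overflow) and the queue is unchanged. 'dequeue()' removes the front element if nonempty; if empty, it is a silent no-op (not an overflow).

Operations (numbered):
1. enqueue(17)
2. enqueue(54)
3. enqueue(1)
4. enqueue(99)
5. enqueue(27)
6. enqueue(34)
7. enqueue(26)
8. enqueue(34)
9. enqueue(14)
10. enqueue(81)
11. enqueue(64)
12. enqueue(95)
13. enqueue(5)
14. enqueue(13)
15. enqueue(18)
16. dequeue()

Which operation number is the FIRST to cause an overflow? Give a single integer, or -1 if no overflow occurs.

1. enqueue(17): size=1
2. enqueue(54): size=2
3. enqueue(1): size=3
4. enqueue(99): size=4
5. enqueue(27): size=5
6. enqueue(34): size=5=cap → OVERFLOW (fail)
7. enqueue(26): size=5=cap → OVERFLOW (fail)
8. enqueue(34): size=5=cap → OVERFLOW (fail)
9. enqueue(14): size=5=cap → OVERFLOW (fail)
10. enqueue(81): size=5=cap → OVERFLOW (fail)
11. enqueue(64): size=5=cap → OVERFLOW (fail)
12. enqueue(95): size=5=cap → OVERFLOW (fail)
13. enqueue(5): size=5=cap → OVERFLOW (fail)
14. enqueue(13): size=5=cap → OVERFLOW (fail)
15. enqueue(18): size=5=cap → OVERFLOW (fail)
16. dequeue(): size=4

Answer: 6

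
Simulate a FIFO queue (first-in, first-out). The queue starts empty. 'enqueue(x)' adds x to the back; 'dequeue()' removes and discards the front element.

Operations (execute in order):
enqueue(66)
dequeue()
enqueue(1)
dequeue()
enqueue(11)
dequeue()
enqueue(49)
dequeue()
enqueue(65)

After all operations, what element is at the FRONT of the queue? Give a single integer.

enqueue(66): queue = [66]
dequeue(): queue = []
enqueue(1): queue = [1]
dequeue(): queue = []
enqueue(11): queue = [11]
dequeue(): queue = []
enqueue(49): queue = [49]
dequeue(): queue = []
enqueue(65): queue = [65]

Answer: 65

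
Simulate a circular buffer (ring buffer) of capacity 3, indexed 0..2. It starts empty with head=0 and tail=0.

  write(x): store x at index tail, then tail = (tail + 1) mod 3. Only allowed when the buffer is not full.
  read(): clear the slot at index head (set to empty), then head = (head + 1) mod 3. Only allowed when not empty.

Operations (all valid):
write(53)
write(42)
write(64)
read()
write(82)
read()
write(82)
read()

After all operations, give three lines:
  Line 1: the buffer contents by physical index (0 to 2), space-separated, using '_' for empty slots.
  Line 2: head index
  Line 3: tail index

Answer: 82 82 _
0
2

Derivation:
write(53): buf=[53 _ _], head=0, tail=1, size=1
write(42): buf=[53 42 _], head=0, tail=2, size=2
write(64): buf=[53 42 64], head=0, tail=0, size=3
read(): buf=[_ 42 64], head=1, tail=0, size=2
write(82): buf=[82 42 64], head=1, tail=1, size=3
read(): buf=[82 _ 64], head=2, tail=1, size=2
write(82): buf=[82 82 64], head=2, tail=2, size=3
read(): buf=[82 82 _], head=0, tail=2, size=2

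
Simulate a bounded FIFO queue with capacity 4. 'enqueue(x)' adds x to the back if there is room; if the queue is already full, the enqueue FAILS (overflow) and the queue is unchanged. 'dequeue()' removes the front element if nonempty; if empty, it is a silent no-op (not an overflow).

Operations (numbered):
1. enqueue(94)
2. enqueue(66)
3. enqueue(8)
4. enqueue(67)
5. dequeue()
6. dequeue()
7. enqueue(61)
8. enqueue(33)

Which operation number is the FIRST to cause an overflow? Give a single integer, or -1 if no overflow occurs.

Answer: -1

Derivation:
1. enqueue(94): size=1
2. enqueue(66): size=2
3. enqueue(8): size=3
4. enqueue(67): size=4
5. dequeue(): size=3
6. dequeue(): size=2
7. enqueue(61): size=3
8. enqueue(33): size=4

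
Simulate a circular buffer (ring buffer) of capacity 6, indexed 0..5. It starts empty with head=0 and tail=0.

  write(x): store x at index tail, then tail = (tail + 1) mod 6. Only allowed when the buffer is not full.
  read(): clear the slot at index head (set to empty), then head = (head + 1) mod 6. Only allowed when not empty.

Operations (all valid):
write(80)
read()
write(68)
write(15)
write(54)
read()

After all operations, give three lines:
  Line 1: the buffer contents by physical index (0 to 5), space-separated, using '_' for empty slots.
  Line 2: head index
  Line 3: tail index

write(80): buf=[80 _ _ _ _ _], head=0, tail=1, size=1
read(): buf=[_ _ _ _ _ _], head=1, tail=1, size=0
write(68): buf=[_ 68 _ _ _ _], head=1, tail=2, size=1
write(15): buf=[_ 68 15 _ _ _], head=1, tail=3, size=2
write(54): buf=[_ 68 15 54 _ _], head=1, tail=4, size=3
read(): buf=[_ _ 15 54 _ _], head=2, tail=4, size=2

Answer: _ _ 15 54 _ _
2
4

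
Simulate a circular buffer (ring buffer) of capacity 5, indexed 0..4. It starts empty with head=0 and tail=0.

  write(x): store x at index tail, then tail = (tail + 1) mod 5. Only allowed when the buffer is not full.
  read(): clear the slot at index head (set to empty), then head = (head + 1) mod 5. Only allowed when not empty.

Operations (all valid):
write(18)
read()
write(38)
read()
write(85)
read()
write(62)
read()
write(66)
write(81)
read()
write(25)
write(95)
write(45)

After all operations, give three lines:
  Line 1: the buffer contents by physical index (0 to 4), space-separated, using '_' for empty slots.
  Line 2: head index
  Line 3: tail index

Answer: 81 25 95 45 _
0
4

Derivation:
write(18): buf=[18 _ _ _ _], head=0, tail=1, size=1
read(): buf=[_ _ _ _ _], head=1, tail=1, size=0
write(38): buf=[_ 38 _ _ _], head=1, tail=2, size=1
read(): buf=[_ _ _ _ _], head=2, tail=2, size=0
write(85): buf=[_ _ 85 _ _], head=2, tail=3, size=1
read(): buf=[_ _ _ _ _], head=3, tail=3, size=0
write(62): buf=[_ _ _ 62 _], head=3, tail=4, size=1
read(): buf=[_ _ _ _ _], head=4, tail=4, size=0
write(66): buf=[_ _ _ _ 66], head=4, tail=0, size=1
write(81): buf=[81 _ _ _ 66], head=4, tail=1, size=2
read(): buf=[81 _ _ _ _], head=0, tail=1, size=1
write(25): buf=[81 25 _ _ _], head=0, tail=2, size=2
write(95): buf=[81 25 95 _ _], head=0, tail=3, size=3
write(45): buf=[81 25 95 45 _], head=0, tail=4, size=4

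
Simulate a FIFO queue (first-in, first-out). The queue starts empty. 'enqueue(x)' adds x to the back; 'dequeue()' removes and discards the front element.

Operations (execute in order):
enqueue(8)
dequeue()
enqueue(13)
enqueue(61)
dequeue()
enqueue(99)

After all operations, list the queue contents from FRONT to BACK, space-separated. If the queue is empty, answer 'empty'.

enqueue(8): [8]
dequeue(): []
enqueue(13): [13]
enqueue(61): [13, 61]
dequeue(): [61]
enqueue(99): [61, 99]

Answer: 61 99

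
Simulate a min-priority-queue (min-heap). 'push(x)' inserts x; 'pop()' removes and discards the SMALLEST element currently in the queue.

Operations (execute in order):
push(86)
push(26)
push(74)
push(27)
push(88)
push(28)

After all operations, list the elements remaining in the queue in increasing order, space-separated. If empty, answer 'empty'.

push(86): heap contents = [86]
push(26): heap contents = [26, 86]
push(74): heap contents = [26, 74, 86]
push(27): heap contents = [26, 27, 74, 86]
push(88): heap contents = [26, 27, 74, 86, 88]
push(28): heap contents = [26, 27, 28, 74, 86, 88]

Answer: 26 27 28 74 86 88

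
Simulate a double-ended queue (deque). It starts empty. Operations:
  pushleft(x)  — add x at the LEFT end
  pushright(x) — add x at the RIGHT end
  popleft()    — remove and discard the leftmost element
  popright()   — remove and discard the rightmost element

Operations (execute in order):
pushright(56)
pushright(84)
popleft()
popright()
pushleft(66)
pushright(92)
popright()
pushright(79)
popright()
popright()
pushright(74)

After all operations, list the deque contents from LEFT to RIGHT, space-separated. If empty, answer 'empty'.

Answer: 74

Derivation:
pushright(56): [56]
pushright(84): [56, 84]
popleft(): [84]
popright(): []
pushleft(66): [66]
pushright(92): [66, 92]
popright(): [66]
pushright(79): [66, 79]
popright(): [66]
popright(): []
pushright(74): [74]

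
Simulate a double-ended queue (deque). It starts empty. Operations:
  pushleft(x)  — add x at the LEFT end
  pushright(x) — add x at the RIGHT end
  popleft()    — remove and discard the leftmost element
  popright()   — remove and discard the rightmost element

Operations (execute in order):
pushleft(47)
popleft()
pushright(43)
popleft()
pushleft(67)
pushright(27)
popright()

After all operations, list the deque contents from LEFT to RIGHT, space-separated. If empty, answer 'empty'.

Answer: 67

Derivation:
pushleft(47): [47]
popleft(): []
pushright(43): [43]
popleft(): []
pushleft(67): [67]
pushright(27): [67, 27]
popright(): [67]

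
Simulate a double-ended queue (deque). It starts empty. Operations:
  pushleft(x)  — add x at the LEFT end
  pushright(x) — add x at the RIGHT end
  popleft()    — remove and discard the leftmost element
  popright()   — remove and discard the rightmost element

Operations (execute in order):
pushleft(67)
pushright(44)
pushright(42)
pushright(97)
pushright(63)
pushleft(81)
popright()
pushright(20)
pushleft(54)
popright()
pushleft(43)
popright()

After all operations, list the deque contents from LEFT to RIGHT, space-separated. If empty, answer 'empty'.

Answer: 43 54 81 67 44 42

Derivation:
pushleft(67): [67]
pushright(44): [67, 44]
pushright(42): [67, 44, 42]
pushright(97): [67, 44, 42, 97]
pushright(63): [67, 44, 42, 97, 63]
pushleft(81): [81, 67, 44, 42, 97, 63]
popright(): [81, 67, 44, 42, 97]
pushright(20): [81, 67, 44, 42, 97, 20]
pushleft(54): [54, 81, 67, 44, 42, 97, 20]
popright(): [54, 81, 67, 44, 42, 97]
pushleft(43): [43, 54, 81, 67, 44, 42, 97]
popright(): [43, 54, 81, 67, 44, 42]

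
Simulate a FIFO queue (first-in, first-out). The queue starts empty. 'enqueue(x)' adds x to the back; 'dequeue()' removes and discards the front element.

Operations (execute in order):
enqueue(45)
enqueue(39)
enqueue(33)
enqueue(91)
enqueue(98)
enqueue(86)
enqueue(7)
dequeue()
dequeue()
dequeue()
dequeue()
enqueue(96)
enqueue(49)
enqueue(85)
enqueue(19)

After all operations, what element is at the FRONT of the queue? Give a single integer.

Answer: 98

Derivation:
enqueue(45): queue = [45]
enqueue(39): queue = [45, 39]
enqueue(33): queue = [45, 39, 33]
enqueue(91): queue = [45, 39, 33, 91]
enqueue(98): queue = [45, 39, 33, 91, 98]
enqueue(86): queue = [45, 39, 33, 91, 98, 86]
enqueue(7): queue = [45, 39, 33, 91, 98, 86, 7]
dequeue(): queue = [39, 33, 91, 98, 86, 7]
dequeue(): queue = [33, 91, 98, 86, 7]
dequeue(): queue = [91, 98, 86, 7]
dequeue(): queue = [98, 86, 7]
enqueue(96): queue = [98, 86, 7, 96]
enqueue(49): queue = [98, 86, 7, 96, 49]
enqueue(85): queue = [98, 86, 7, 96, 49, 85]
enqueue(19): queue = [98, 86, 7, 96, 49, 85, 19]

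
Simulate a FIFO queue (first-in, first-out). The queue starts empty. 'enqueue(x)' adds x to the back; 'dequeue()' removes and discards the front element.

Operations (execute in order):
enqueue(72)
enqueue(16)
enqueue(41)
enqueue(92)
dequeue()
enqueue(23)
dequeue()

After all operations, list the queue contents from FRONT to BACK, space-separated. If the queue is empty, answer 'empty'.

Answer: 41 92 23

Derivation:
enqueue(72): [72]
enqueue(16): [72, 16]
enqueue(41): [72, 16, 41]
enqueue(92): [72, 16, 41, 92]
dequeue(): [16, 41, 92]
enqueue(23): [16, 41, 92, 23]
dequeue(): [41, 92, 23]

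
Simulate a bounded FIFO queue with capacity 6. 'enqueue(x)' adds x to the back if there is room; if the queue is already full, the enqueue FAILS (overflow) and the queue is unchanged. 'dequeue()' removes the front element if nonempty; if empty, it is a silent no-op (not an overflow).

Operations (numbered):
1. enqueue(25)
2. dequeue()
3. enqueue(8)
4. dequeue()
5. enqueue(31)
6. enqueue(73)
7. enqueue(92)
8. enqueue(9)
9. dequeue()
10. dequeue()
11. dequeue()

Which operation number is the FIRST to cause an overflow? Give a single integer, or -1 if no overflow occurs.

1. enqueue(25): size=1
2. dequeue(): size=0
3. enqueue(8): size=1
4. dequeue(): size=0
5. enqueue(31): size=1
6. enqueue(73): size=2
7. enqueue(92): size=3
8. enqueue(9): size=4
9. dequeue(): size=3
10. dequeue(): size=2
11. dequeue(): size=1

Answer: -1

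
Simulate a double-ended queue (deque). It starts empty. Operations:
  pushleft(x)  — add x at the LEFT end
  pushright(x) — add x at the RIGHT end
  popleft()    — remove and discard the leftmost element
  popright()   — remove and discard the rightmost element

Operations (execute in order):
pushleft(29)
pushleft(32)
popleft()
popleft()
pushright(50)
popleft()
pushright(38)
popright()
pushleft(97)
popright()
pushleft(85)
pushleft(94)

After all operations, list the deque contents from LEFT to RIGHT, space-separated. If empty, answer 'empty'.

pushleft(29): [29]
pushleft(32): [32, 29]
popleft(): [29]
popleft(): []
pushright(50): [50]
popleft(): []
pushright(38): [38]
popright(): []
pushleft(97): [97]
popright(): []
pushleft(85): [85]
pushleft(94): [94, 85]

Answer: 94 85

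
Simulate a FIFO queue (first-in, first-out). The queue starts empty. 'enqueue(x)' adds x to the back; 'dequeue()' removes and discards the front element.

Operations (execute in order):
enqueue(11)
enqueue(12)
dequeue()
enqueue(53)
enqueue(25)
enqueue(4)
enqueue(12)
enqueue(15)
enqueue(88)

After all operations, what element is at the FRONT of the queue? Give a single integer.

Answer: 12

Derivation:
enqueue(11): queue = [11]
enqueue(12): queue = [11, 12]
dequeue(): queue = [12]
enqueue(53): queue = [12, 53]
enqueue(25): queue = [12, 53, 25]
enqueue(4): queue = [12, 53, 25, 4]
enqueue(12): queue = [12, 53, 25, 4, 12]
enqueue(15): queue = [12, 53, 25, 4, 12, 15]
enqueue(88): queue = [12, 53, 25, 4, 12, 15, 88]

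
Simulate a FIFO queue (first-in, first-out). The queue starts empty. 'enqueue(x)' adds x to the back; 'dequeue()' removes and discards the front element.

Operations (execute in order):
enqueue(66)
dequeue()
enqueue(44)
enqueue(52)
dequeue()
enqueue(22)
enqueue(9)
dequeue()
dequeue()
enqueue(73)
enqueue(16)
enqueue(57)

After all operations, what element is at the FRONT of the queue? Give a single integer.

Answer: 9

Derivation:
enqueue(66): queue = [66]
dequeue(): queue = []
enqueue(44): queue = [44]
enqueue(52): queue = [44, 52]
dequeue(): queue = [52]
enqueue(22): queue = [52, 22]
enqueue(9): queue = [52, 22, 9]
dequeue(): queue = [22, 9]
dequeue(): queue = [9]
enqueue(73): queue = [9, 73]
enqueue(16): queue = [9, 73, 16]
enqueue(57): queue = [9, 73, 16, 57]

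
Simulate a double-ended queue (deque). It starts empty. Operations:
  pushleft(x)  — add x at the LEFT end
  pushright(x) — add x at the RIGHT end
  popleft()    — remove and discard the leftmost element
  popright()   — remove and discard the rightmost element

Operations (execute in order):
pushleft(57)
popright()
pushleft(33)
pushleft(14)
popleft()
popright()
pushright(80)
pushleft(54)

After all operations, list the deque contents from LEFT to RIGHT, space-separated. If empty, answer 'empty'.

pushleft(57): [57]
popright(): []
pushleft(33): [33]
pushleft(14): [14, 33]
popleft(): [33]
popright(): []
pushright(80): [80]
pushleft(54): [54, 80]

Answer: 54 80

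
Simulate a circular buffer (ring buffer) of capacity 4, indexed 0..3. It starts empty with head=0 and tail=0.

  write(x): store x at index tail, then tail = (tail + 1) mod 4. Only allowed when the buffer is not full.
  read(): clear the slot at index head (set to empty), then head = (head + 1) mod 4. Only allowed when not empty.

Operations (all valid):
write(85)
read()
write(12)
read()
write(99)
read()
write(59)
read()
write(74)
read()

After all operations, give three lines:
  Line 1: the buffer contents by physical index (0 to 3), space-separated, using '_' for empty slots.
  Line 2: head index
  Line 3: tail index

Answer: _ _ _ _
1
1

Derivation:
write(85): buf=[85 _ _ _], head=0, tail=1, size=1
read(): buf=[_ _ _ _], head=1, tail=1, size=0
write(12): buf=[_ 12 _ _], head=1, tail=2, size=1
read(): buf=[_ _ _ _], head=2, tail=2, size=0
write(99): buf=[_ _ 99 _], head=2, tail=3, size=1
read(): buf=[_ _ _ _], head=3, tail=3, size=0
write(59): buf=[_ _ _ 59], head=3, tail=0, size=1
read(): buf=[_ _ _ _], head=0, tail=0, size=0
write(74): buf=[74 _ _ _], head=0, tail=1, size=1
read(): buf=[_ _ _ _], head=1, tail=1, size=0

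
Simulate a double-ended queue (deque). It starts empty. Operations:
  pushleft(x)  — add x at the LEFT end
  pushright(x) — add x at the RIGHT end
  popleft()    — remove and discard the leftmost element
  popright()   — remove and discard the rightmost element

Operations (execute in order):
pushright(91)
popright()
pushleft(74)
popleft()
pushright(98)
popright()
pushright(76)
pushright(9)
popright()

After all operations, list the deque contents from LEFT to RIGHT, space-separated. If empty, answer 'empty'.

Answer: 76

Derivation:
pushright(91): [91]
popright(): []
pushleft(74): [74]
popleft(): []
pushright(98): [98]
popright(): []
pushright(76): [76]
pushright(9): [76, 9]
popright(): [76]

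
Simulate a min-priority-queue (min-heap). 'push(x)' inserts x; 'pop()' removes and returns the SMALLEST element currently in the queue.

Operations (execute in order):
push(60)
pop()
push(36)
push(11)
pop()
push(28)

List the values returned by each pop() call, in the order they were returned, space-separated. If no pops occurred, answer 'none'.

Answer: 60 11

Derivation:
push(60): heap contents = [60]
pop() → 60: heap contents = []
push(36): heap contents = [36]
push(11): heap contents = [11, 36]
pop() → 11: heap contents = [36]
push(28): heap contents = [28, 36]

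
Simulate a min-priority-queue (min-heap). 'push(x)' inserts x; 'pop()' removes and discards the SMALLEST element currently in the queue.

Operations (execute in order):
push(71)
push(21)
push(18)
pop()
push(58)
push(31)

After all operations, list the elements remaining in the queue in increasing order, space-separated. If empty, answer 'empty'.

Answer: 21 31 58 71

Derivation:
push(71): heap contents = [71]
push(21): heap contents = [21, 71]
push(18): heap contents = [18, 21, 71]
pop() → 18: heap contents = [21, 71]
push(58): heap contents = [21, 58, 71]
push(31): heap contents = [21, 31, 58, 71]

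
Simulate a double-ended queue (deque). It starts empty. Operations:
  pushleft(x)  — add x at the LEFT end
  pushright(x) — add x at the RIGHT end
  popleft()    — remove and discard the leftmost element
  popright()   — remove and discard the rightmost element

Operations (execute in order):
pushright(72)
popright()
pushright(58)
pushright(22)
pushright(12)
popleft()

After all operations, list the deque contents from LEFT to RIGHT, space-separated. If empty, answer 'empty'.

pushright(72): [72]
popright(): []
pushright(58): [58]
pushright(22): [58, 22]
pushright(12): [58, 22, 12]
popleft(): [22, 12]

Answer: 22 12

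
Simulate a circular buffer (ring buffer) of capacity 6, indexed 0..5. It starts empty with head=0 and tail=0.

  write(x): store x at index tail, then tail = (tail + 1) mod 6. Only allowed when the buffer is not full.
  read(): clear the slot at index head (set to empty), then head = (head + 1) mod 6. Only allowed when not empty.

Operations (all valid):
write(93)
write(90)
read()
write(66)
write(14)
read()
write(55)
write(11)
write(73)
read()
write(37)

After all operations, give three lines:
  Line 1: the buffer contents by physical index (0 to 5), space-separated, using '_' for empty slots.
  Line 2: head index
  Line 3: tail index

Answer: 73 37 _ 14 55 11
3
2

Derivation:
write(93): buf=[93 _ _ _ _ _], head=0, tail=1, size=1
write(90): buf=[93 90 _ _ _ _], head=0, tail=2, size=2
read(): buf=[_ 90 _ _ _ _], head=1, tail=2, size=1
write(66): buf=[_ 90 66 _ _ _], head=1, tail=3, size=2
write(14): buf=[_ 90 66 14 _ _], head=1, tail=4, size=3
read(): buf=[_ _ 66 14 _ _], head=2, tail=4, size=2
write(55): buf=[_ _ 66 14 55 _], head=2, tail=5, size=3
write(11): buf=[_ _ 66 14 55 11], head=2, tail=0, size=4
write(73): buf=[73 _ 66 14 55 11], head=2, tail=1, size=5
read(): buf=[73 _ _ 14 55 11], head=3, tail=1, size=4
write(37): buf=[73 37 _ 14 55 11], head=3, tail=2, size=5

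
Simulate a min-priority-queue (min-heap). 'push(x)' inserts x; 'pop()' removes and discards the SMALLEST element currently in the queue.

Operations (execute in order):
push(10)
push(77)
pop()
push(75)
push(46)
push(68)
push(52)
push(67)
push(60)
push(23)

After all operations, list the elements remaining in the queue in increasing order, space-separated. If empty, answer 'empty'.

push(10): heap contents = [10]
push(77): heap contents = [10, 77]
pop() → 10: heap contents = [77]
push(75): heap contents = [75, 77]
push(46): heap contents = [46, 75, 77]
push(68): heap contents = [46, 68, 75, 77]
push(52): heap contents = [46, 52, 68, 75, 77]
push(67): heap contents = [46, 52, 67, 68, 75, 77]
push(60): heap contents = [46, 52, 60, 67, 68, 75, 77]
push(23): heap contents = [23, 46, 52, 60, 67, 68, 75, 77]

Answer: 23 46 52 60 67 68 75 77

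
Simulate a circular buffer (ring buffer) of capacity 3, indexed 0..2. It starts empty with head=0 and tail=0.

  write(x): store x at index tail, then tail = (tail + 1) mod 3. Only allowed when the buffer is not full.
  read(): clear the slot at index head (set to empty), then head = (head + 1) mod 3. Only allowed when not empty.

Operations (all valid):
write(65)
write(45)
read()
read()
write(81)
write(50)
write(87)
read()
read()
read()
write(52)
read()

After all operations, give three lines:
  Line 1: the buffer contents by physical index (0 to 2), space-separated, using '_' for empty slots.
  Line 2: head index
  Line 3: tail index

Answer: _ _ _
0
0

Derivation:
write(65): buf=[65 _ _], head=0, tail=1, size=1
write(45): buf=[65 45 _], head=0, tail=2, size=2
read(): buf=[_ 45 _], head=1, tail=2, size=1
read(): buf=[_ _ _], head=2, tail=2, size=0
write(81): buf=[_ _ 81], head=2, tail=0, size=1
write(50): buf=[50 _ 81], head=2, tail=1, size=2
write(87): buf=[50 87 81], head=2, tail=2, size=3
read(): buf=[50 87 _], head=0, tail=2, size=2
read(): buf=[_ 87 _], head=1, tail=2, size=1
read(): buf=[_ _ _], head=2, tail=2, size=0
write(52): buf=[_ _ 52], head=2, tail=0, size=1
read(): buf=[_ _ _], head=0, tail=0, size=0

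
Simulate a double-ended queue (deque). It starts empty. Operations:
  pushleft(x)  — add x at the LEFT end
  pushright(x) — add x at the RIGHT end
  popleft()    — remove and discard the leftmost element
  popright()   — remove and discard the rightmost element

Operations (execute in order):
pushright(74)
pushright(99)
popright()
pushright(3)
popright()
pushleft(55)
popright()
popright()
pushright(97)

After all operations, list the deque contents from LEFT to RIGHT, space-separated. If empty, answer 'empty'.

pushright(74): [74]
pushright(99): [74, 99]
popright(): [74]
pushright(3): [74, 3]
popright(): [74]
pushleft(55): [55, 74]
popright(): [55]
popright(): []
pushright(97): [97]

Answer: 97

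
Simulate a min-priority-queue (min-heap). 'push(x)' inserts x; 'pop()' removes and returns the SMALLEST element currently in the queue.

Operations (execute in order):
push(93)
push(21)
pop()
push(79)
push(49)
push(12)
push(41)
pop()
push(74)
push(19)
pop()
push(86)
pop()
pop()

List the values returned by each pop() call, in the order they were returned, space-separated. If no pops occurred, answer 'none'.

Answer: 21 12 19 41 49

Derivation:
push(93): heap contents = [93]
push(21): heap contents = [21, 93]
pop() → 21: heap contents = [93]
push(79): heap contents = [79, 93]
push(49): heap contents = [49, 79, 93]
push(12): heap contents = [12, 49, 79, 93]
push(41): heap contents = [12, 41, 49, 79, 93]
pop() → 12: heap contents = [41, 49, 79, 93]
push(74): heap contents = [41, 49, 74, 79, 93]
push(19): heap contents = [19, 41, 49, 74, 79, 93]
pop() → 19: heap contents = [41, 49, 74, 79, 93]
push(86): heap contents = [41, 49, 74, 79, 86, 93]
pop() → 41: heap contents = [49, 74, 79, 86, 93]
pop() → 49: heap contents = [74, 79, 86, 93]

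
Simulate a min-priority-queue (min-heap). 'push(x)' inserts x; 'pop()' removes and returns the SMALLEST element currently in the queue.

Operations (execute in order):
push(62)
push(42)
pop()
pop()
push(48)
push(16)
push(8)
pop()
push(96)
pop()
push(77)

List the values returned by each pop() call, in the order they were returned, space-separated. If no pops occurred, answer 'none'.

Answer: 42 62 8 16

Derivation:
push(62): heap contents = [62]
push(42): heap contents = [42, 62]
pop() → 42: heap contents = [62]
pop() → 62: heap contents = []
push(48): heap contents = [48]
push(16): heap contents = [16, 48]
push(8): heap contents = [8, 16, 48]
pop() → 8: heap contents = [16, 48]
push(96): heap contents = [16, 48, 96]
pop() → 16: heap contents = [48, 96]
push(77): heap contents = [48, 77, 96]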